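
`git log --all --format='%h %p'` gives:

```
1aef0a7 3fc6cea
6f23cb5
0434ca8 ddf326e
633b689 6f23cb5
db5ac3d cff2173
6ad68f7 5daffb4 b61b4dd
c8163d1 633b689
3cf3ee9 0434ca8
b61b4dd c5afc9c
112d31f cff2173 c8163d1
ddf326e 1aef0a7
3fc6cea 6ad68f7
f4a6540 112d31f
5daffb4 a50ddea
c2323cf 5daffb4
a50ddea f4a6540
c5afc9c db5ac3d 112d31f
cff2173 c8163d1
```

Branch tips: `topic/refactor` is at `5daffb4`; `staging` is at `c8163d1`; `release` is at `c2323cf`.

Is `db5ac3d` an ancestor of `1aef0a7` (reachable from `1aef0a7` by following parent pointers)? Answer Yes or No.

Yes

Ancestors of 1aef0a7 (commits reachable by following parents): {112d31f, 1aef0a7, 3fc6cea, 5daffb4, 633b689, 6ad68f7, 6f23cb5, a50ddea, b61b4dd, c5afc9c, c8163d1, cff2173, db5ac3d, f4a6540}.
db5ac3d is in that set, so it is an ancestor of 1aef0a7.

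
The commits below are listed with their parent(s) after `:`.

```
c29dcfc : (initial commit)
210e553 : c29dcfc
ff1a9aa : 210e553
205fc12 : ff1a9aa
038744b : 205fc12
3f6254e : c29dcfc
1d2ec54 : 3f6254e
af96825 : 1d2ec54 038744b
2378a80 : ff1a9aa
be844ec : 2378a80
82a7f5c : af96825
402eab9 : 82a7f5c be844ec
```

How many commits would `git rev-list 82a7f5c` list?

9

Walking parent pointers from 82a7f5c: reachable set = {038744b, 1d2ec54, 205fc12, 210e553, 3f6254e, 82a7f5c, af96825, c29dcfc, ff1a9aa}.
That is 9 commits.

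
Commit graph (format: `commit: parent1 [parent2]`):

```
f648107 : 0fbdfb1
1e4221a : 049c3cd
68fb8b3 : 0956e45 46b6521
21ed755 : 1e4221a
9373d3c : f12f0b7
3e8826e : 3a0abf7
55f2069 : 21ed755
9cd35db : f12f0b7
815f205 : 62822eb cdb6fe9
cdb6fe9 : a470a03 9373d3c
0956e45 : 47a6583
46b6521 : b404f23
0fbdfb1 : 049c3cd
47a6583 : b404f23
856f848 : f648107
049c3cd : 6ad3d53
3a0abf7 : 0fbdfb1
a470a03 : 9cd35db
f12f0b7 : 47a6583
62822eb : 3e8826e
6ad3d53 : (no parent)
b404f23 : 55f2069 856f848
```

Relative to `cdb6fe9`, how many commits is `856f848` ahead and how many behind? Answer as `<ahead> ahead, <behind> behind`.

Reachable from 856f848: {049c3cd, 0fbdfb1, 6ad3d53, 856f848, f648107}.
Reachable from cdb6fe9: {049c3cd, 0fbdfb1, 1e4221a, 21ed755, 47a6583, 55f2069, 6ad3d53, 856f848, 9373d3c, 9cd35db, a470a03, b404f23, cdb6fe9, f12f0b7, f648107}.
Only in 856f848's history (ahead): {} — 0.
Only in cdb6fe9's history (behind): {1e4221a, 21ed755, 47a6583, 55f2069, 9373d3c, 9cd35db, a470a03, b404f23, cdb6fe9, f12f0b7} — 10.

0 ahead, 10 behind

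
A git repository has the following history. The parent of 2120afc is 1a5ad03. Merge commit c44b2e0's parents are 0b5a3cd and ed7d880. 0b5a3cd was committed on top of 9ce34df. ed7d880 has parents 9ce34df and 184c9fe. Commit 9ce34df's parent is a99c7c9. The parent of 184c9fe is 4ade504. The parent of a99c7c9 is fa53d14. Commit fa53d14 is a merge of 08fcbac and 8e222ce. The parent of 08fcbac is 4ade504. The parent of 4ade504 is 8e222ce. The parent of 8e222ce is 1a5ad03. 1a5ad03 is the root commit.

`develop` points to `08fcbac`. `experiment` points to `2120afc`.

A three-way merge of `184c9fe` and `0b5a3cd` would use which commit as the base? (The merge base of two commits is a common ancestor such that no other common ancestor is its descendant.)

4ade504

Ancestors of 184c9fe: {184c9fe, 1a5ad03, 4ade504, 8e222ce}.
Ancestors of 0b5a3cd: {08fcbac, 0b5a3cd, 1a5ad03, 4ade504, 8e222ce, 9ce34df, a99c7c9, fa53d14}.
Common ancestors: {1a5ad03, 4ade504, 8e222ce}.
Among these, 4ade504 is not an ancestor of any other common ancestor — it is the merge base.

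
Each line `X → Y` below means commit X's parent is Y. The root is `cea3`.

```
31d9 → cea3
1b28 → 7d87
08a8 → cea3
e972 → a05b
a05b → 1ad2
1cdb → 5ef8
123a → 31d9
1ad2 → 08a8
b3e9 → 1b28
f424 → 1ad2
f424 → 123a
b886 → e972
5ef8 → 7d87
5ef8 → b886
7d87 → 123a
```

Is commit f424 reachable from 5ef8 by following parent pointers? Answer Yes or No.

No

Ancestors of 5ef8: {08a8, 123a, 1ad2, 31d9, 5ef8, 7d87, a05b, b886, cea3, e972}.
f424 is not in that set, so it is not an ancestor of 5ef8.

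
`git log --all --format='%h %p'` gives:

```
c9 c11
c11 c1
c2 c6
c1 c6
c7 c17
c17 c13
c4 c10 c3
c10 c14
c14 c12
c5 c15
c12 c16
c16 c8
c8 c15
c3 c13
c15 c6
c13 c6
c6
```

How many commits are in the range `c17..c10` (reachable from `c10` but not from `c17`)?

6

Reachable from c10: {c10, c12, c14, c15, c16, c6, c8}.
Reachable from c17: {c13, c17, c6}.
In c10's history but not c17's: {c10, c12, c14, c15, c16, c8} — 6 commits.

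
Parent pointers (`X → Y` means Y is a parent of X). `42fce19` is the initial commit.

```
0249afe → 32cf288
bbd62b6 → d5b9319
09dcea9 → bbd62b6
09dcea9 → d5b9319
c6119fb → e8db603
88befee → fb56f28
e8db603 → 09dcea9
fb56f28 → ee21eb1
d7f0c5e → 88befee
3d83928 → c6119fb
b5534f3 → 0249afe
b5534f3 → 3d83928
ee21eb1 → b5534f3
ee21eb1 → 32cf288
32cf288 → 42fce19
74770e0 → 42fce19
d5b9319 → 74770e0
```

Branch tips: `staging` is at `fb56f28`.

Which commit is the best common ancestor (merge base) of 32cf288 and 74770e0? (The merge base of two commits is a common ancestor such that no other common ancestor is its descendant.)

42fce19

Ancestors of 32cf288: {32cf288, 42fce19}.
Ancestors of 74770e0: {42fce19, 74770e0}.
Common ancestors: {42fce19}.
The only common ancestor is 42fce19, so it is the merge base.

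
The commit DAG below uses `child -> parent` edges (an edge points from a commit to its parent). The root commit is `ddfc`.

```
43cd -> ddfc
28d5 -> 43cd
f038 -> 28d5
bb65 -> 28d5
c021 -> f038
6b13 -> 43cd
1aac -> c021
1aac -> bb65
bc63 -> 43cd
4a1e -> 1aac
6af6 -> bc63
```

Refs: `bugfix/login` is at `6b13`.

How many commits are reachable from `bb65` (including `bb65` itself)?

Walking parent pointers from bb65: reachable set = {28d5, 43cd, bb65, ddfc}.
That is 4 commits.

4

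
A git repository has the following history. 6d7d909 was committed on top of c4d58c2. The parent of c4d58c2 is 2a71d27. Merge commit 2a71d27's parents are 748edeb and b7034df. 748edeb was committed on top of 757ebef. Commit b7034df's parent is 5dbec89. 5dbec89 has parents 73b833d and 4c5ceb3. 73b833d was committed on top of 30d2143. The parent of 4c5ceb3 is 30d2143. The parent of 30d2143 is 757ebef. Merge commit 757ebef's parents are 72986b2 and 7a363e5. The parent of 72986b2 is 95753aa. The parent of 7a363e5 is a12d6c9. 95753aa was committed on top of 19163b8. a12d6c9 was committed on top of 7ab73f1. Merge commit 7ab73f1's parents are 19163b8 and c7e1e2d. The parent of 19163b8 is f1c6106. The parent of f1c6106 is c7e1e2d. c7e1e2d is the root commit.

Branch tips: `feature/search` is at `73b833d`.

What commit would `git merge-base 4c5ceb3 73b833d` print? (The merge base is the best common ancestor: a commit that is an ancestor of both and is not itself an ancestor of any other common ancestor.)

Ancestors of 4c5ceb3: {19163b8, 30d2143, 4c5ceb3, 72986b2, 757ebef, 7a363e5, 7ab73f1, 95753aa, a12d6c9, c7e1e2d, f1c6106}.
Ancestors of 73b833d: {19163b8, 30d2143, 72986b2, 73b833d, 757ebef, 7a363e5, 7ab73f1, 95753aa, a12d6c9, c7e1e2d, f1c6106}.
Common ancestors: {19163b8, 30d2143, 72986b2, 757ebef, 7a363e5, 7ab73f1, 95753aa, a12d6c9, c7e1e2d, f1c6106}.
Among these, 30d2143 is not an ancestor of any other common ancestor — it is the merge base.

30d2143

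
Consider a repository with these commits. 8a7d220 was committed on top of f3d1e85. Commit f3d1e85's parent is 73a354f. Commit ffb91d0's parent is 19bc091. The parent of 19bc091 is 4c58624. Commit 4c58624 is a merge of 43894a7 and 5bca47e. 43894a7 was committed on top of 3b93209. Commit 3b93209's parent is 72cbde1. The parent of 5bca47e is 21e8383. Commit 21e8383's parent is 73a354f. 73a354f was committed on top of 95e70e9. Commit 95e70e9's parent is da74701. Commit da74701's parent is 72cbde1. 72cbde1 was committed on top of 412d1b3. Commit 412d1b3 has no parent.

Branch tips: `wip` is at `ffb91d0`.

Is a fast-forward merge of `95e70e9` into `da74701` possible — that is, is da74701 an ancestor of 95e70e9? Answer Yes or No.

Yes

A fast-forward from da74701 to 95e70e9 is possible iff da74701 is an ancestor of 95e70e9.
Ancestors of 95e70e9: {412d1b3, 72cbde1, 95e70e9, da74701}.
da74701 is among them, so fast-forward is possible.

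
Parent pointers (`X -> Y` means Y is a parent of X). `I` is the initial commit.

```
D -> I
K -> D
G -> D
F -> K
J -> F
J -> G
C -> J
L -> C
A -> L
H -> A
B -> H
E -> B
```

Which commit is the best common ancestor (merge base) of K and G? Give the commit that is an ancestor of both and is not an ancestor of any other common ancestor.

D

Ancestors of K: {D, I, K}.
Ancestors of G: {D, G, I}.
Common ancestors: {D, I}.
Among these, D is not an ancestor of any other common ancestor — it is the merge base.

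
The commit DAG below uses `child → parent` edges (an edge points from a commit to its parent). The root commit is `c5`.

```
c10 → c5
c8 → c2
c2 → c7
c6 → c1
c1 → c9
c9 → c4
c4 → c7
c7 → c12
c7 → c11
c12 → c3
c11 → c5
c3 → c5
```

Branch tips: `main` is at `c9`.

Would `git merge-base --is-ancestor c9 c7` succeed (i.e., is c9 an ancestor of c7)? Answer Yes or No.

No

Ancestors of c7: {c11, c12, c3, c5, c7}.
c9 is not in that set, so it is not an ancestor of c7.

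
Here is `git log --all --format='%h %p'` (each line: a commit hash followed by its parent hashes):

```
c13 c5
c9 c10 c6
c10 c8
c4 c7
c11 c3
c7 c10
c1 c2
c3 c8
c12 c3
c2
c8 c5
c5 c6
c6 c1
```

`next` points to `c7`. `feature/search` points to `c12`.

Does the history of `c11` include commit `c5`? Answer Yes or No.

Ancestors of c11 (commits reachable by following parents): {c1, c11, c2, c3, c5, c6, c8}.
c5 is in that set, so it is an ancestor of c11.

Yes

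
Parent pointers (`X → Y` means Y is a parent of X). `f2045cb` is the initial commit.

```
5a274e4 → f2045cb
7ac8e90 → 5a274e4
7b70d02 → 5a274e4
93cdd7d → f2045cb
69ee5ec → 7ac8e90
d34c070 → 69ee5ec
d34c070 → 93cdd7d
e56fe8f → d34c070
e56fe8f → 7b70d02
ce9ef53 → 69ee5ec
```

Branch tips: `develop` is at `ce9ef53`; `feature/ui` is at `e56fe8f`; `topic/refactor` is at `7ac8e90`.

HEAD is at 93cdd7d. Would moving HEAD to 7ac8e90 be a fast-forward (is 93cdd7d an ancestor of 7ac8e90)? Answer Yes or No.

A fast-forward from 93cdd7d to 7ac8e90 is possible iff 93cdd7d is an ancestor of 7ac8e90.
Ancestors of 7ac8e90: {5a274e4, 7ac8e90, f2045cb}.
93cdd7d is not among them, so fast-forward is not possible.

No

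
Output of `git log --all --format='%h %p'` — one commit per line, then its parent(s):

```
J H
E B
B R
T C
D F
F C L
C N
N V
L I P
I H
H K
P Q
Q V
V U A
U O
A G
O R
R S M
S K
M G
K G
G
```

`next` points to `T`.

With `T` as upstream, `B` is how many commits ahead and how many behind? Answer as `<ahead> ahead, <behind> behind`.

1 ahead, 7 behind

Reachable from B: {B, G, K, M, R, S}.
Reachable from T: {A, C, G, K, M, N, O, R, S, T, U, V}.
Only in B's history (ahead): {B} — 1.
Only in T's history (behind): {A, C, N, O, T, U, V} — 7.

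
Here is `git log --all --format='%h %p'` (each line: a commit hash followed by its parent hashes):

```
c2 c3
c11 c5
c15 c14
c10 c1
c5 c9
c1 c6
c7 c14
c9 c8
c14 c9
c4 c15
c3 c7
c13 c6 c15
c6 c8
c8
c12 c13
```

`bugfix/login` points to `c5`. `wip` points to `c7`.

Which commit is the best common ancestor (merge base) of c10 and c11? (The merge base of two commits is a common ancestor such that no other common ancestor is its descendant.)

Ancestors of c10: {c1, c10, c6, c8}.
Ancestors of c11: {c11, c5, c8, c9}.
Common ancestors: {c8}.
The only common ancestor is c8, so it is the merge base.

c8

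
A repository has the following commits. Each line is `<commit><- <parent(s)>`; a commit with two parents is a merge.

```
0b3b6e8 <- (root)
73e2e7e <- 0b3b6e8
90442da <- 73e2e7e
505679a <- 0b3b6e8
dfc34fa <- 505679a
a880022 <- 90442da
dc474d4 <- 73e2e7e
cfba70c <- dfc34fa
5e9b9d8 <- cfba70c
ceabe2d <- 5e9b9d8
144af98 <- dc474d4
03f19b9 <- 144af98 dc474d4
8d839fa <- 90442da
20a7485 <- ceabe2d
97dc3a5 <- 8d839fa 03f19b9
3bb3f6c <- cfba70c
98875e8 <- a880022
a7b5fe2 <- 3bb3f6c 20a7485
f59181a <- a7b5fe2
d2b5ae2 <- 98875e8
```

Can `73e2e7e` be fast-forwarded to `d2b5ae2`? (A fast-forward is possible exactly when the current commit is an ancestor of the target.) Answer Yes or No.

A fast-forward from 73e2e7e to d2b5ae2 is possible iff 73e2e7e is an ancestor of d2b5ae2.
Ancestors of d2b5ae2: {0b3b6e8, 73e2e7e, 90442da, 98875e8, a880022, d2b5ae2}.
73e2e7e is among them, so fast-forward is possible.

Yes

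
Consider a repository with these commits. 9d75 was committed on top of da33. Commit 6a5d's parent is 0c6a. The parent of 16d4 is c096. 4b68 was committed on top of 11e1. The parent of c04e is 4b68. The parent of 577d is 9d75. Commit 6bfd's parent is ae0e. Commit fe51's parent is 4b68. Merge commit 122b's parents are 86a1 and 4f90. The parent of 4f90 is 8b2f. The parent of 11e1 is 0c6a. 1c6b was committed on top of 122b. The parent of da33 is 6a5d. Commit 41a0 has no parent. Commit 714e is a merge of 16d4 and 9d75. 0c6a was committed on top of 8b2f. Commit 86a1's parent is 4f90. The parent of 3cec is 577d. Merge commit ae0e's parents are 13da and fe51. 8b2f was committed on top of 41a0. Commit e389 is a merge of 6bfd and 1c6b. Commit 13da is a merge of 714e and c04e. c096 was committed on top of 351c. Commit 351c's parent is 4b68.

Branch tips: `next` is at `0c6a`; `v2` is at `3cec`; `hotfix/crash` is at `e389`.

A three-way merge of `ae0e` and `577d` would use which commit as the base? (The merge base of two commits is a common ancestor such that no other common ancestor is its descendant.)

9d75

Ancestors of ae0e: {0c6a, 11e1, 13da, 16d4, 351c, 41a0, 4b68, 6a5d, 714e, 8b2f, 9d75, ae0e, c04e, c096, da33, fe51}.
Ancestors of 577d: {0c6a, 41a0, 577d, 6a5d, 8b2f, 9d75, da33}.
Common ancestors: {0c6a, 41a0, 6a5d, 8b2f, 9d75, da33}.
Among these, 9d75 is not an ancestor of any other common ancestor — it is the merge base.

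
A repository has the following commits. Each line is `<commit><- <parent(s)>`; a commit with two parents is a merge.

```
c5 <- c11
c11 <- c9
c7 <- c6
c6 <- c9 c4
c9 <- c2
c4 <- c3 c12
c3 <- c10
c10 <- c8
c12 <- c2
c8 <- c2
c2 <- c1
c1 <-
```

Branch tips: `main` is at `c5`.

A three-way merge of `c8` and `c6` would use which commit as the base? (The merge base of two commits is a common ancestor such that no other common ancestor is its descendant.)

c8

Ancestors of c8: {c1, c2, c8}.
Ancestors of c6: {c1, c10, c12, c2, c3, c4, c6, c8, c9}.
Common ancestors: {c1, c2, c8}.
Among these, c8 is not an ancestor of any other common ancestor — it is the merge base.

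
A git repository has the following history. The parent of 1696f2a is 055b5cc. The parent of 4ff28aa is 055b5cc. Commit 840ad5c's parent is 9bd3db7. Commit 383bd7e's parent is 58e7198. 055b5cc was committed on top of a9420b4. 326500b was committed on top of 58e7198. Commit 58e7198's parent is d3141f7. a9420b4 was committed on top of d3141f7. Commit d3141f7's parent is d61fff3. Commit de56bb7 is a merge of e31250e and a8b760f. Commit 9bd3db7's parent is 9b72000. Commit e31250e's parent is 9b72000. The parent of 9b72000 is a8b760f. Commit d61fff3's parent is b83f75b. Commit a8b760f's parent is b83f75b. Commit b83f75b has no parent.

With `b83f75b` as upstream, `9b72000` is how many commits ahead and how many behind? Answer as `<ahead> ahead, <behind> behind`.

2 ahead, 0 behind

Reachable from 9b72000: {9b72000, a8b760f, b83f75b}.
Reachable from b83f75b: {b83f75b}.
Only in 9b72000's history (ahead): {9b72000, a8b760f} — 2.
Only in b83f75b's history (behind): {} — 0.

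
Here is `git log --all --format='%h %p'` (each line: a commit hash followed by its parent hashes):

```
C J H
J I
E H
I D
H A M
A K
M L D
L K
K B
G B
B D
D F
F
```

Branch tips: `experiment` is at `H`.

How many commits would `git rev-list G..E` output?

6

Reachable from E: {A, B, D, E, F, H, K, L, M}.
Reachable from G: {B, D, F, G}.
In E's history but not G's: {A, E, H, K, L, M} — 6 commits.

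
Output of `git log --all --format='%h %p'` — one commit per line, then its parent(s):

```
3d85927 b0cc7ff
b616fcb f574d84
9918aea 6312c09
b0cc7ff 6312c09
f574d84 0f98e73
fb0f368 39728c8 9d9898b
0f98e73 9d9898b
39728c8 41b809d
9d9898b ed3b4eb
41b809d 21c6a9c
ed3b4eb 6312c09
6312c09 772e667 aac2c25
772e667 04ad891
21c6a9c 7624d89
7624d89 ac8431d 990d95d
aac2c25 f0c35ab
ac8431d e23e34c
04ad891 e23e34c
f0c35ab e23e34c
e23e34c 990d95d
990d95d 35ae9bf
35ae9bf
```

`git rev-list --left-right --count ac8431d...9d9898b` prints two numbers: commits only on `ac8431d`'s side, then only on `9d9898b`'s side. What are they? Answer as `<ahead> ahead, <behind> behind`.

1 ahead, 7 behind

Reachable from ac8431d: {35ae9bf, 990d95d, ac8431d, e23e34c}.
Reachable from 9d9898b: {04ad891, 35ae9bf, 6312c09, 772e667, 990d95d, 9d9898b, aac2c25, e23e34c, ed3b4eb, f0c35ab}.
Only in ac8431d's history (ahead): {ac8431d} — 1.
Only in 9d9898b's history (behind): {04ad891, 6312c09, 772e667, 9d9898b, aac2c25, ed3b4eb, f0c35ab} — 7.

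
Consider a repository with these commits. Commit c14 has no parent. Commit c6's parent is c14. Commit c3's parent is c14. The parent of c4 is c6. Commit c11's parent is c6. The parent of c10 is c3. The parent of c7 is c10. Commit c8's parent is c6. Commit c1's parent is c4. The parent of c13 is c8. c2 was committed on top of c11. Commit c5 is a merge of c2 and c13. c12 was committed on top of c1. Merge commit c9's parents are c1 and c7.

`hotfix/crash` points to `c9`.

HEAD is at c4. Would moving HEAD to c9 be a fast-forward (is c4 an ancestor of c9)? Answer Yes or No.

A fast-forward from c4 to c9 is possible iff c4 is an ancestor of c9.
Ancestors of c9: {c1, c10, c14, c3, c4, c6, c7, c9}.
c4 is among them, so fast-forward is possible.

Yes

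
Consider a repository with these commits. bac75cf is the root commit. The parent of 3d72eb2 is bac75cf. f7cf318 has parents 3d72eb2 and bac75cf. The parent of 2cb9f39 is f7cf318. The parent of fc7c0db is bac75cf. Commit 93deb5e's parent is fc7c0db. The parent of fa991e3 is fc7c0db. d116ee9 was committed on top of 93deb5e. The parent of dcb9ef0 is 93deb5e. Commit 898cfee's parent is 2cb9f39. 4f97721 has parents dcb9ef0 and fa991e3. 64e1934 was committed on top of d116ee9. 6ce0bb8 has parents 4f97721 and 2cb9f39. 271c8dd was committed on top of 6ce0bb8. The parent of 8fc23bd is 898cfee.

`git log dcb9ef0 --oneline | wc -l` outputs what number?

4

Walking parent pointers from dcb9ef0: reachable set = {93deb5e, bac75cf, dcb9ef0, fc7c0db}.
That is 4 commits.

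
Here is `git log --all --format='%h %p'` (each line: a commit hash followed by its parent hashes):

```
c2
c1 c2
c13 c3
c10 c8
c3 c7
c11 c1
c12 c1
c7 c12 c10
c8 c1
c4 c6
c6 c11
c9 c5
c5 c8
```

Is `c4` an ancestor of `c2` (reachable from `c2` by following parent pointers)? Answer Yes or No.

Ancestors of c2: {c2}.
c4 is not in that set, so it is not an ancestor of c2.

No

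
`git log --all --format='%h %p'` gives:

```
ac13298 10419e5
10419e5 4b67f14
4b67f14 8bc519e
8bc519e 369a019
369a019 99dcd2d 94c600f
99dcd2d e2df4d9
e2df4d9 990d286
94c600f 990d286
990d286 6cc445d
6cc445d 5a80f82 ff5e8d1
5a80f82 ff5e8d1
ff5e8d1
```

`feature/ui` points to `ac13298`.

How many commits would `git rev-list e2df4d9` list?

5

Walking parent pointers from e2df4d9: reachable set = {5a80f82, 6cc445d, 990d286, e2df4d9, ff5e8d1}.
That is 5 commits.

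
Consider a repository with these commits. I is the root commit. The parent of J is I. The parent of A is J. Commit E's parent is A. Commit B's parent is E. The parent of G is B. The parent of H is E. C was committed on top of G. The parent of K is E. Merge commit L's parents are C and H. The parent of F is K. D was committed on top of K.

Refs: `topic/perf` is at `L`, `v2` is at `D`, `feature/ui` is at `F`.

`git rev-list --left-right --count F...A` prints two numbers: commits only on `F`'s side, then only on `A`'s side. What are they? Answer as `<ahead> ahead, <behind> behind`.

Reachable from F: {A, E, F, I, J, K}.
Reachable from A: {A, I, J}.
Only in F's history (ahead): {E, F, K} — 3.
Only in A's history (behind): {} — 0.

3 ahead, 0 behind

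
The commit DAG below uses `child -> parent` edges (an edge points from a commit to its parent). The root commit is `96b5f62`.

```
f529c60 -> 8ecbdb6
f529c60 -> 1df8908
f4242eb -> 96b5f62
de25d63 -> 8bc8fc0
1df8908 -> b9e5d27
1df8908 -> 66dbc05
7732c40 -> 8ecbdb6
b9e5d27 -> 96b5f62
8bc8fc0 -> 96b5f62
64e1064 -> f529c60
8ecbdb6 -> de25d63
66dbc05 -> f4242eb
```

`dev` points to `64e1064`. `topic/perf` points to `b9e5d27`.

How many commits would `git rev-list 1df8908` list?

5

Walking parent pointers from 1df8908: reachable set = {1df8908, 66dbc05, 96b5f62, b9e5d27, f4242eb}.
That is 5 commits.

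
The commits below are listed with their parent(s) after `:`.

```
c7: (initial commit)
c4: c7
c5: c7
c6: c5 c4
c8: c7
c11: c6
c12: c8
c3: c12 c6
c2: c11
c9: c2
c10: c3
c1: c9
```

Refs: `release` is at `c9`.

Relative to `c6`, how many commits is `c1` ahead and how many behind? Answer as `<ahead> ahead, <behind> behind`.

4 ahead, 0 behind

Reachable from c1: {c1, c11, c2, c4, c5, c6, c7, c9}.
Reachable from c6: {c4, c5, c6, c7}.
Only in c1's history (ahead): {c1, c11, c2, c9} — 4.
Only in c6's history (behind): {} — 0.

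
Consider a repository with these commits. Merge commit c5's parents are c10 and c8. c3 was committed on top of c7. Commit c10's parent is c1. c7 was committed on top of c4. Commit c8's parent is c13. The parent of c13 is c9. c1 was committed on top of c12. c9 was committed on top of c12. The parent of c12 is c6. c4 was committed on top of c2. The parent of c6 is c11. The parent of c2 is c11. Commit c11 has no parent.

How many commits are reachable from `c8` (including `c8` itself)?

6

Walking parent pointers from c8: reachable set = {c11, c12, c13, c6, c8, c9}.
That is 6 commits.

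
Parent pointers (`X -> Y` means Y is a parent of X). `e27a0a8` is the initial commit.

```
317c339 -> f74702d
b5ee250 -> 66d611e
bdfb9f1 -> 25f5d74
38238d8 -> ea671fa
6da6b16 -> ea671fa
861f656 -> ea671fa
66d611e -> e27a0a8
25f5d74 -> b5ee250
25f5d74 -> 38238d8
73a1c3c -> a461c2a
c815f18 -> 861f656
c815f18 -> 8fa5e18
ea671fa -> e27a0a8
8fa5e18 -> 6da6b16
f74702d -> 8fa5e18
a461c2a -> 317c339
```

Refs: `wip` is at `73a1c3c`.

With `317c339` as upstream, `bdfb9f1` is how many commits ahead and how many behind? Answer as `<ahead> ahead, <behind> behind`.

5 ahead, 4 behind

Reachable from bdfb9f1: {25f5d74, 38238d8, 66d611e, b5ee250, bdfb9f1, e27a0a8, ea671fa}.
Reachable from 317c339: {317c339, 6da6b16, 8fa5e18, e27a0a8, ea671fa, f74702d}.
Only in bdfb9f1's history (ahead): {25f5d74, 38238d8, 66d611e, b5ee250, bdfb9f1} — 5.
Only in 317c339's history (behind): {317c339, 6da6b16, 8fa5e18, f74702d} — 4.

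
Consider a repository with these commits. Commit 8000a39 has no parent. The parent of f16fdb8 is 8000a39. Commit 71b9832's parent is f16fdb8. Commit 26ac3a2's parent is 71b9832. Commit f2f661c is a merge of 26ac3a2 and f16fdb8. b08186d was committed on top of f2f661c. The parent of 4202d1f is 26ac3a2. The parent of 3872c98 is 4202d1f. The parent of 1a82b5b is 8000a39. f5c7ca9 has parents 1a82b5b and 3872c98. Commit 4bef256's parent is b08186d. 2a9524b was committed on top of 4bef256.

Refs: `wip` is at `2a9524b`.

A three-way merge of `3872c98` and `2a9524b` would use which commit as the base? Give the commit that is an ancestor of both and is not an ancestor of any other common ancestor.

26ac3a2

Ancestors of 3872c98: {26ac3a2, 3872c98, 4202d1f, 71b9832, 8000a39, f16fdb8}.
Ancestors of 2a9524b: {26ac3a2, 2a9524b, 4bef256, 71b9832, 8000a39, b08186d, f16fdb8, f2f661c}.
Common ancestors: {26ac3a2, 71b9832, 8000a39, f16fdb8}.
Among these, 26ac3a2 is not an ancestor of any other common ancestor — it is the merge base.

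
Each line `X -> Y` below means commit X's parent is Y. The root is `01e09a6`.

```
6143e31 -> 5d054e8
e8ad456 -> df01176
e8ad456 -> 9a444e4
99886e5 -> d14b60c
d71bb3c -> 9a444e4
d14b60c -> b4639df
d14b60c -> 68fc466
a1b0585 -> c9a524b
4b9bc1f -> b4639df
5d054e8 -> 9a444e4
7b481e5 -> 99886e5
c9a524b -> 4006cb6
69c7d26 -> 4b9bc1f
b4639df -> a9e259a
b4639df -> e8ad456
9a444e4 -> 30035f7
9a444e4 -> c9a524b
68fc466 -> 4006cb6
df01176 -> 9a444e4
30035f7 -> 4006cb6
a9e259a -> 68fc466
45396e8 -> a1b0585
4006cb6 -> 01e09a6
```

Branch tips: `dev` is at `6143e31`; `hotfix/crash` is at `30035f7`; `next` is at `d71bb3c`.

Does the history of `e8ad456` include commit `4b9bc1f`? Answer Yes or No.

Ancestors of e8ad456: {01e09a6, 30035f7, 4006cb6, 9a444e4, c9a524b, df01176, e8ad456}.
4b9bc1f is not in that set, so it is not an ancestor of e8ad456.

No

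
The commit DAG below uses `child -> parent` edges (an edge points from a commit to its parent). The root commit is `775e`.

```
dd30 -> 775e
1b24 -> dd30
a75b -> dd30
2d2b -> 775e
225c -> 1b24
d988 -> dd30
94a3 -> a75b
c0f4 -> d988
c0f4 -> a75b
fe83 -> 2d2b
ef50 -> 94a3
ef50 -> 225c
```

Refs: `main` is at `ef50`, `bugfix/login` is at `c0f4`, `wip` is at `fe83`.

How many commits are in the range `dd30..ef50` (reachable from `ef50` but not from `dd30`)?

Reachable from ef50: {1b24, 225c, 775e, 94a3, a75b, dd30, ef50}.
Reachable from dd30: {775e, dd30}.
In ef50's history but not dd30's: {1b24, 225c, 94a3, a75b, ef50} — 5 commits.

5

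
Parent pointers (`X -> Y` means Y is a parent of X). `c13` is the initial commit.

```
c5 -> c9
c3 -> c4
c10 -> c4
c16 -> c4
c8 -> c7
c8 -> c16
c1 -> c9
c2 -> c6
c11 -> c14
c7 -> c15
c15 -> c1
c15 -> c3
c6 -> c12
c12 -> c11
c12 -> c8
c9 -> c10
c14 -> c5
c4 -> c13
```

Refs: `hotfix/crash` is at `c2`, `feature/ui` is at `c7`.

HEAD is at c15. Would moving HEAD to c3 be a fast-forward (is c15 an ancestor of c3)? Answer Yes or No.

No

A fast-forward from c15 to c3 is possible iff c15 is an ancestor of c3.
Ancestors of c3: {c13, c3, c4}.
c15 is not among them, so fast-forward is not possible.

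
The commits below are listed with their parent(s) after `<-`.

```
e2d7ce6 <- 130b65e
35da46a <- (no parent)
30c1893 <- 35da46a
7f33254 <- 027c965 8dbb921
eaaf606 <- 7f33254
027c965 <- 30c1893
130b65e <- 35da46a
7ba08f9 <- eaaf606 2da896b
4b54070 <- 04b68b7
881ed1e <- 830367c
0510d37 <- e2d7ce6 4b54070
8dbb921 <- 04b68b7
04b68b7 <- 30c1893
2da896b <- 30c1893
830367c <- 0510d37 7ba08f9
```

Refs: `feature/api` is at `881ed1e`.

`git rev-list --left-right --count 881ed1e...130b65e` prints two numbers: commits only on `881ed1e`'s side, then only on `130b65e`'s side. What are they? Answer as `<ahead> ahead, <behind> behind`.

13 ahead, 0 behind

Reachable from 881ed1e: {027c965, 04b68b7, 0510d37, 130b65e, 2da896b, 30c1893, 35da46a, 4b54070, 7ba08f9, 7f33254, 830367c, 881ed1e, 8dbb921, e2d7ce6, eaaf606}.
Reachable from 130b65e: {130b65e, 35da46a}.
Only in 881ed1e's history (ahead): {027c965, 04b68b7, 0510d37, 2da896b, 30c1893, 4b54070, 7ba08f9, 7f33254, 830367c, 881ed1e, 8dbb921, e2d7ce6, eaaf606} — 13.
Only in 130b65e's history (behind): {} — 0.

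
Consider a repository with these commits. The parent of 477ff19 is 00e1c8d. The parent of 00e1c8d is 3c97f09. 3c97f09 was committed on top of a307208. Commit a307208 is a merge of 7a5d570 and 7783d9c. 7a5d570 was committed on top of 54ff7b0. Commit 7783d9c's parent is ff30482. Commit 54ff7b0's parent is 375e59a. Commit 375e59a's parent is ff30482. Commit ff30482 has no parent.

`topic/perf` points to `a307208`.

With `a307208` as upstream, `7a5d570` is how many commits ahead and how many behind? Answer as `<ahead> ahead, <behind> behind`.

0 ahead, 2 behind

Reachable from 7a5d570: {375e59a, 54ff7b0, 7a5d570, ff30482}.
Reachable from a307208: {375e59a, 54ff7b0, 7783d9c, 7a5d570, a307208, ff30482}.
Only in 7a5d570's history (ahead): {} — 0.
Only in a307208's history (behind): {7783d9c, a307208} — 2.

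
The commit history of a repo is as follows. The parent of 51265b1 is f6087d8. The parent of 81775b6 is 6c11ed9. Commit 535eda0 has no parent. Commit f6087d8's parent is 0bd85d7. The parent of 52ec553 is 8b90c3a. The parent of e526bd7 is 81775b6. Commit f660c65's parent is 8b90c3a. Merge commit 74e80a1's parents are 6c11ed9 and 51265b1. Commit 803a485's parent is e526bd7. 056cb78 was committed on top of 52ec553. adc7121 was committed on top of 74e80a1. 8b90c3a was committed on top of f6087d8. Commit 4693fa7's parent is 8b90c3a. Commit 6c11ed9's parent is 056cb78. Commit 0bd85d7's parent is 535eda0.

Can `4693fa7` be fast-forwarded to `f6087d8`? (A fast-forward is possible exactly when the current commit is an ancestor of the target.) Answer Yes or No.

No

A fast-forward from 4693fa7 to f6087d8 is possible iff 4693fa7 is an ancestor of f6087d8.
Ancestors of f6087d8: {0bd85d7, 535eda0, f6087d8}.
4693fa7 is not among them, so fast-forward is not possible.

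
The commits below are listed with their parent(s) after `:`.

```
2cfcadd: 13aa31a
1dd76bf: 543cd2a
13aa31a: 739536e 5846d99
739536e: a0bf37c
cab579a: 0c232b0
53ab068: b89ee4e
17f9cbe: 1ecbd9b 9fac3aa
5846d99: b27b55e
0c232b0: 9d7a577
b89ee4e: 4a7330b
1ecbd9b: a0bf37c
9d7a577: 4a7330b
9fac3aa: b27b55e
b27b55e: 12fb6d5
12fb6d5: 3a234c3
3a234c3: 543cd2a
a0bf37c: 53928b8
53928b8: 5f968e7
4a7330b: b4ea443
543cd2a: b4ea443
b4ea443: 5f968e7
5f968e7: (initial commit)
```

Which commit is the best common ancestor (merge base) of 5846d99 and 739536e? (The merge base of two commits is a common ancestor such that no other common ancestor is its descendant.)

5f968e7

Ancestors of 5846d99: {12fb6d5, 3a234c3, 543cd2a, 5846d99, 5f968e7, b27b55e, b4ea443}.
Ancestors of 739536e: {53928b8, 5f968e7, 739536e, a0bf37c}.
Common ancestors: {5f968e7}.
The only common ancestor is 5f968e7, so it is the merge base.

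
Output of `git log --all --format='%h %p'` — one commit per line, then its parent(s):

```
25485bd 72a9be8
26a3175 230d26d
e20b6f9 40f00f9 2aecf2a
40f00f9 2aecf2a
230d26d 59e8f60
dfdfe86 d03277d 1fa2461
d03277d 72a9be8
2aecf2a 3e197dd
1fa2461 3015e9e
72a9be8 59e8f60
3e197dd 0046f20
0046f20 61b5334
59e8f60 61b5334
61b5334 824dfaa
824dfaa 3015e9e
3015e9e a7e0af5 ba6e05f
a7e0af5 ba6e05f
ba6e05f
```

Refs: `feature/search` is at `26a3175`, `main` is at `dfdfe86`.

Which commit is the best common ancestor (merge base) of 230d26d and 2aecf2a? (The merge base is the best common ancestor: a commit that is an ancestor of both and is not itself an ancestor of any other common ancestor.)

61b5334

Ancestors of 230d26d: {230d26d, 3015e9e, 59e8f60, 61b5334, 824dfaa, a7e0af5, ba6e05f}.
Ancestors of 2aecf2a: {0046f20, 2aecf2a, 3015e9e, 3e197dd, 61b5334, 824dfaa, a7e0af5, ba6e05f}.
Common ancestors: {3015e9e, 61b5334, 824dfaa, a7e0af5, ba6e05f}.
Among these, 61b5334 is not an ancestor of any other common ancestor — it is the merge base.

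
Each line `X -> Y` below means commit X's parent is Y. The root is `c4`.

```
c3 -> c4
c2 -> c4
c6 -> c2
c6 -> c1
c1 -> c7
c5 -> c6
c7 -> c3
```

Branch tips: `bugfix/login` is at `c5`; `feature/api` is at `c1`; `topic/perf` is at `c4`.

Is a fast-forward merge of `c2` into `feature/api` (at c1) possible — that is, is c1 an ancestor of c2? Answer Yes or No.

No

A fast-forward from c1 to c2 is possible iff c1 is an ancestor of c2.
Ancestors of c2: {c2, c4}.
c1 is not among them, so fast-forward is not possible.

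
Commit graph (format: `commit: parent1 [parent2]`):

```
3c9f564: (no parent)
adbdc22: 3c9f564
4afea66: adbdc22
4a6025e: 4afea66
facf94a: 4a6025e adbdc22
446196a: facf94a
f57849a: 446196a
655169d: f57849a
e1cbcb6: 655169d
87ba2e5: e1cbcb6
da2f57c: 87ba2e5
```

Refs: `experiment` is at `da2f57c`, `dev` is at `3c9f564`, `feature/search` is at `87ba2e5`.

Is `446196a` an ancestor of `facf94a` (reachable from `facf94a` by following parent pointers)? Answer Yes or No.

Ancestors of facf94a: {3c9f564, 4a6025e, 4afea66, adbdc22, facf94a}.
446196a is not in that set, so it is not an ancestor of facf94a.

No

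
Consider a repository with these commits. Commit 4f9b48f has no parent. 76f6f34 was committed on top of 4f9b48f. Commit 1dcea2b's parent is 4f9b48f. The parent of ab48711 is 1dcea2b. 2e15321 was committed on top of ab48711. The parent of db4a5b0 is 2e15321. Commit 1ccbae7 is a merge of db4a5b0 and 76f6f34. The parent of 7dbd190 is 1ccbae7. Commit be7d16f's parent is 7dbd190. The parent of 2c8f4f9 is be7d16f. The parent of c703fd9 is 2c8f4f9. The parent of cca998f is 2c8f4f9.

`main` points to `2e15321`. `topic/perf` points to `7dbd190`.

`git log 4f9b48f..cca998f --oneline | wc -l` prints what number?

10

Reachable from cca998f: {1ccbae7, 1dcea2b, 2c8f4f9, 2e15321, 4f9b48f, 76f6f34, 7dbd190, ab48711, be7d16f, cca998f, db4a5b0}.
Reachable from 4f9b48f: {4f9b48f}.
In cca998f's history but not 4f9b48f's: {1ccbae7, 1dcea2b, 2c8f4f9, 2e15321, 76f6f34, 7dbd190, ab48711, be7d16f, cca998f, db4a5b0} — 10 commits.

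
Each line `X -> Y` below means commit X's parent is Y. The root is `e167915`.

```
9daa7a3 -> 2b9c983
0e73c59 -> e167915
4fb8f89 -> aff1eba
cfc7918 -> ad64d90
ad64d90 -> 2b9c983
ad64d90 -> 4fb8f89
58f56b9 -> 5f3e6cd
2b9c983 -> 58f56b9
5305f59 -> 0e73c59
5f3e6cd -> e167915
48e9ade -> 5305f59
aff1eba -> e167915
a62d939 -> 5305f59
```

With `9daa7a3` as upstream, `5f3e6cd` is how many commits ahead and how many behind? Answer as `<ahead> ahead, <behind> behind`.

0 ahead, 3 behind

Reachable from 5f3e6cd: {5f3e6cd, e167915}.
Reachable from 9daa7a3: {2b9c983, 58f56b9, 5f3e6cd, 9daa7a3, e167915}.
Only in 5f3e6cd's history (ahead): {} — 0.
Only in 9daa7a3's history (behind): {2b9c983, 58f56b9, 9daa7a3} — 3.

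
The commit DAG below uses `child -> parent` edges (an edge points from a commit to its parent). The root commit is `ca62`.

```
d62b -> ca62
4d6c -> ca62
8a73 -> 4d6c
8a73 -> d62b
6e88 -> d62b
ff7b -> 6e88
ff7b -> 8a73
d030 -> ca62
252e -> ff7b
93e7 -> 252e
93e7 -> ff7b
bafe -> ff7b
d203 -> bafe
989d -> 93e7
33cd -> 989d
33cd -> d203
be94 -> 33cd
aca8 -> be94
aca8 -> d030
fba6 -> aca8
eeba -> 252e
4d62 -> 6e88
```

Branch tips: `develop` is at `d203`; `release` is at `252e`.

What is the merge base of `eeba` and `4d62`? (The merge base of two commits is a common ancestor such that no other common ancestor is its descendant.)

6e88

Ancestors of eeba: {252e, 4d6c, 6e88, 8a73, ca62, d62b, eeba, ff7b}.
Ancestors of 4d62: {4d62, 6e88, ca62, d62b}.
Common ancestors: {6e88, ca62, d62b}.
Among these, 6e88 is not an ancestor of any other common ancestor — it is the merge base.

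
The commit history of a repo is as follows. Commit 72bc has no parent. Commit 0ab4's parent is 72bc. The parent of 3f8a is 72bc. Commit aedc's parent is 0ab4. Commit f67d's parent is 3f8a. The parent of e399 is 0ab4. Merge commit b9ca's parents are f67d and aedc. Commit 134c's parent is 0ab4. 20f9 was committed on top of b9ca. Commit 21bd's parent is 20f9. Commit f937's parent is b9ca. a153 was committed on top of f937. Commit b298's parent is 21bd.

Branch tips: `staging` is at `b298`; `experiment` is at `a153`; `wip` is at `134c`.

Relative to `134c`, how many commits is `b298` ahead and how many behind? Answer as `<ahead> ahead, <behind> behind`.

7 ahead, 1 behind

Reachable from b298: {0ab4, 20f9, 21bd, 3f8a, 72bc, aedc, b298, b9ca, f67d}.
Reachable from 134c: {0ab4, 134c, 72bc}.
Only in b298's history (ahead): {20f9, 21bd, 3f8a, aedc, b298, b9ca, f67d} — 7.
Only in 134c's history (behind): {134c} — 1.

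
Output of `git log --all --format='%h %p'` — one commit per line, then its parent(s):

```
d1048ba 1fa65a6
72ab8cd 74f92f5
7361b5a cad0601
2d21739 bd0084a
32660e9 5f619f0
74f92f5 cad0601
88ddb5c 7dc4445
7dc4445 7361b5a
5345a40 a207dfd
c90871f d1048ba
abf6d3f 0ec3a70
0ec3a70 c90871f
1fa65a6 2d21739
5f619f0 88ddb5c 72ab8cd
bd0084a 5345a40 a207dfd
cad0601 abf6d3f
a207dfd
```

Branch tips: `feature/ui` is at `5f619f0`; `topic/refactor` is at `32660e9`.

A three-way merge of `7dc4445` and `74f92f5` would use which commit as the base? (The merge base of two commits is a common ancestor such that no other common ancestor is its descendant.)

Ancestors of 7dc4445: {0ec3a70, 1fa65a6, 2d21739, 5345a40, 7361b5a, 7dc4445, a207dfd, abf6d3f, bd0084a, c90871f, cad0601, d1048ba}.
Ancestors of 74f92f5: {0ec3a70, 1fa65a6, 2d21739, 5345a40, 74f92f5, a207dfd, abf6d3f, bd0084a, c90871f, cad0601, d1048ba}.
Common ancestors: {0ec3a70, 1fa65a6, 2d21739, 5345a40, a207dfd, abf6d3f, bd0084a, c90871f, cad0601, d1048ba}.
Among these, cad0601 is not an ancestor of any other common ancestor — it is the merge base.

cad0601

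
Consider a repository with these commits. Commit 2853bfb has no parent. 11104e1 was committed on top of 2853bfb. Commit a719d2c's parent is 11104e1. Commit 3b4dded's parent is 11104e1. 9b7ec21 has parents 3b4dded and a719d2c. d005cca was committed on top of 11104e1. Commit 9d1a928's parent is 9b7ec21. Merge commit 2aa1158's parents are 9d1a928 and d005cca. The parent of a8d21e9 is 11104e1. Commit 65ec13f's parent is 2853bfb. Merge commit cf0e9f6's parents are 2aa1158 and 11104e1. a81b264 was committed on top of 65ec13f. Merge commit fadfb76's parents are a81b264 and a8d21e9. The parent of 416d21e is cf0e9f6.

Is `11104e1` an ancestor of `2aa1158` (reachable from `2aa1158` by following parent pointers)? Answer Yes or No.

Ancestors of 2aa1158 (commits reachable by following parents): {11104e1, 2853bfb, 2aa1158, 3b4dded, 9b7ec21, 9d1a928, a719d2c, d005cca}.
11104e1 is in that set, so it is an ancestor of 2aa1158.

Yes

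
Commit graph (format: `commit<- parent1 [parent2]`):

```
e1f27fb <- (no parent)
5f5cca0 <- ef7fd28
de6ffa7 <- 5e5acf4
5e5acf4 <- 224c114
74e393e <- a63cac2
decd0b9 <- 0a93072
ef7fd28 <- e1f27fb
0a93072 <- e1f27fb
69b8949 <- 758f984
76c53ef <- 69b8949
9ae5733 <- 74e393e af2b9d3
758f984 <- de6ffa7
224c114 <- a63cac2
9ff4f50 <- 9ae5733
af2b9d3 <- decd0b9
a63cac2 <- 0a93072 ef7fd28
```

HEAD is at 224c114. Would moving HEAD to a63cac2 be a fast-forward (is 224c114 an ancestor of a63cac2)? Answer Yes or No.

A fast-forward from 224c114 to a63cac2 is possible iff 224c114 is an ancestor of a63cac2.
Ancestors of a63cac2: {0a93072, a63cac2, e1f27fb, ef7fd28}.
224c114 is not among them, so fast-forward is not possible.

No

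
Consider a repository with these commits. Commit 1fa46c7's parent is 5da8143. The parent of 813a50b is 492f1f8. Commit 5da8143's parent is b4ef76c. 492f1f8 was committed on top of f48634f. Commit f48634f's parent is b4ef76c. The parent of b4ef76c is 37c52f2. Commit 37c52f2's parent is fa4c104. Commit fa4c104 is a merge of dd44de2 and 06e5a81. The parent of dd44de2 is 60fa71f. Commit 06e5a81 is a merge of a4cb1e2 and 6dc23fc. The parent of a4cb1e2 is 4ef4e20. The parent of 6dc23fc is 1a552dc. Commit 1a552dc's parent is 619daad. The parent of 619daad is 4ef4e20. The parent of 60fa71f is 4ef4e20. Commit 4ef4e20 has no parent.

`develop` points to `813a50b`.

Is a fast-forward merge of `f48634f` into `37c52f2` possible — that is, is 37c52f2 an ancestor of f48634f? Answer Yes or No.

Yes

A fast-forward from 37c52f2 to f48634f is possible iff 37c52f2 is an ancestor of f48634f.
Ancestors of f48634f: {06e5a81, 1a552dc, 37c52f2, 4ef4e20, 60fa71f, 619daad, 6dc23fc, a4cb1e2, b4ef76c, dd44de2, f48634f, fa4c104}.
37c52f2 is among them, so fast-forward is possible.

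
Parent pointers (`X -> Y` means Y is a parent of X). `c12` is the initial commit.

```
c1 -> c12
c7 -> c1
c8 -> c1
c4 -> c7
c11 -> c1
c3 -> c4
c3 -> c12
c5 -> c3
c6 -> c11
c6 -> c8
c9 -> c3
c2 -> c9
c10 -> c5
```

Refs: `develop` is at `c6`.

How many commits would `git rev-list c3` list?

Walking parent pointers from c3: reachable set = {c1, c12, c3, c4, c7}.
That is 5 commits.

5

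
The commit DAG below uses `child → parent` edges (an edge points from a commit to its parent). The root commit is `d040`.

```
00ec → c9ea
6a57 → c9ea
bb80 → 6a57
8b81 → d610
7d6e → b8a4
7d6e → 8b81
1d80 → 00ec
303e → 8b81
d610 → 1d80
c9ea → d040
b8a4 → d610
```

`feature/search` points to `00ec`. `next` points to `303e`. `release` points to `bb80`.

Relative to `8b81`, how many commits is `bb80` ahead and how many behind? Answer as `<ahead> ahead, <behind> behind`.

Reachable from bb80: {6a57, bb80, c9ea, d040}.
Reachable from 8b81: {00ec, 1d80, 8b81, c9ea, d040, d610}.
Only in bb80's history (ahead): {6a57, bb80} — 2.
Only in 8b81's history (behind): {00ec, 1d80, 8b81, d610} — 4.

2 ahead, 4 behind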